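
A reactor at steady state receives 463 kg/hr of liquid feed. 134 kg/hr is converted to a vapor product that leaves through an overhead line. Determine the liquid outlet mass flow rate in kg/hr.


Steady-state mass balance on the main outlet: F_out = F_in - F_removed
F_out = 463 - 134
F_out = 329 kg/hr


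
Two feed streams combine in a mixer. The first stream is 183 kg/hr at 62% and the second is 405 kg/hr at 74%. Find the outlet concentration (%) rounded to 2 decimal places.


Mass balance on solute: F1*x1 + F2*x2 = F3*x3
F3 = F1 + F2 = 183 + 405 = 588 kg/hr
x3 = (F1*x1 + F2*x2)/F3
x3 = (183*0.62 + 405*0.74) / 588
x3 = 70.27%


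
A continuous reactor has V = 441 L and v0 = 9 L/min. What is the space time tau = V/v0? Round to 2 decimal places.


tau = V / v0
tau = 441 / 9
tau = 49.00 min


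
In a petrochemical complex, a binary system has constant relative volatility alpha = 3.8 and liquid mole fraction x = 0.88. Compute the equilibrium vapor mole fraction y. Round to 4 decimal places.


y = alpha*x / (1 + (alpha-1)*x)
y = 3.8*0.88 / (1 + (3.8-1)*0.88)
y = 3.344 / (1 + 2.464)
y = 3.344 / 3.464
y = 0.9654


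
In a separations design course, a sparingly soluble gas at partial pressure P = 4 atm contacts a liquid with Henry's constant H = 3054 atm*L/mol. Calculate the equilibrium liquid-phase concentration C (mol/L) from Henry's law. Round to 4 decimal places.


C = P / H
C = 4 / 3054
C = 0.0013 mol/L


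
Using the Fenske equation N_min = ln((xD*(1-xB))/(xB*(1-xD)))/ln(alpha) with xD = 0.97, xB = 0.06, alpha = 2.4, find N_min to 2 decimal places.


N_min = ln((xD*(1-xB))/(xB*(1-xD))) / ln(alpha)
Numerator inside ln: 0.9118 / 0.0018 = 506.555556
ln(506.555556) = 6.227634
ln(alpha) = ln(2.4) = 0.875469
N_min = 6.227634 / 0.875469 = 7.11


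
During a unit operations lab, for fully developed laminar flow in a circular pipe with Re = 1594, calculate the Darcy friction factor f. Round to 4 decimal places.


f = 64 / Re
f = 64 / 1594
f = 0.0402


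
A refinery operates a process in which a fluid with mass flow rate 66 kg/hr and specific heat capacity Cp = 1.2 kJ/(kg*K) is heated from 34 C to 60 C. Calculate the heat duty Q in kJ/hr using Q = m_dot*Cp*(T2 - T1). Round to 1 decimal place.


Q = m_dot * Cp * (T2 - T1)
Q = 66 * 1.2 * (60 - 34)
Q = 66 * 1.2 * 26
Q = 2059.2 kJ/hr


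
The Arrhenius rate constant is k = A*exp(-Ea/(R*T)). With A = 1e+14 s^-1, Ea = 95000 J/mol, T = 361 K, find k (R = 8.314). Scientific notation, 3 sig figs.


k = A * exp(-Ea/(R*T))
k = 1e+14 * exp(-95000 / (8.314 * 361))
k = 1e+14 * exp(-31.652381)
k = 1.79e+00


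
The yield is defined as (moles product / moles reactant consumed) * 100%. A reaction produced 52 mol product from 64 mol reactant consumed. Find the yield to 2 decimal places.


Yield = (moles product / moles consumed) * 100%
Yield = (52 / 64) * 100
Yield = 0.8125 * 100
Yield = 81.25%


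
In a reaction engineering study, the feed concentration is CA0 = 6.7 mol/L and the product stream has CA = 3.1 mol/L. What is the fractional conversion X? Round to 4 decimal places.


X = (CA0 - CA) / CA0
X = (6.7 - 3.1) / 6.7
X = 3.6 / 6.7
X = 0.5373


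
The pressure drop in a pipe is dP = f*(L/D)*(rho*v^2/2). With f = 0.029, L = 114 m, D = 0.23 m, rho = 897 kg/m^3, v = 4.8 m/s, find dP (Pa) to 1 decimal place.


dP = f * (L/D) * (rho*v^2/2)
dP = 0.029 * (114/0.23) * (897*4.8^2/2)
L/D = 495.65217391
rho*v^2/2 = 897*23.04/2 = 10333.44
dP = 0.029 * 495.65217391 * 10333.44
dP = 148532.0 Pa


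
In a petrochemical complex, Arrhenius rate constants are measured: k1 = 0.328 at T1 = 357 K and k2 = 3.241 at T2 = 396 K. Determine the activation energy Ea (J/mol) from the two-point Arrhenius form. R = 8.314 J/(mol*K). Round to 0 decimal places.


Ea = R * ln(k2/k1) / (1/T1 - 1/T2)
ln(k2/k1) = ln(3.241/0.328) = 2.2906236
1/T1 - 1/T2 = 1/357 - 1/396 = 0.000275867923
Ea = 8.314 * 2.2906236 / 0.000275867923
Ea = 69034 J/mol


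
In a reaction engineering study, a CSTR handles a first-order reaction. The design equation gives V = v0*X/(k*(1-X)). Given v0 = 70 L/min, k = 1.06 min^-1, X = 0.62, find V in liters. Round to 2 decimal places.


V = v0 * X / (k * (1 - X))
V = 70 * 0.62 / (1.06 * (1 - 0.62))
V = 43.4 / (1.06 * 0.38)
V = 43.4 / 0.4028
V = 107.75 L


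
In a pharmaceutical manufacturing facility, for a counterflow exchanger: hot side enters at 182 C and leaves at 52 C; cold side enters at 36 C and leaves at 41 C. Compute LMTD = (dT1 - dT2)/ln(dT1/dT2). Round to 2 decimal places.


dT1 = Th_in - Tc_out = 182 - 41 = 141
dT2 = Th_out - Tc_in = 52 - 36 = 16
LMTD = (dT1 - dT2) / ln(dT1/dT2)
LMTD = (141 - 16) / ln(141/16)
LMTD = 57.44 K


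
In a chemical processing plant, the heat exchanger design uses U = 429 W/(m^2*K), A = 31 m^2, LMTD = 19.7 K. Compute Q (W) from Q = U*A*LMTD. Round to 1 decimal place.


Q = U * A * LMTD
Q = 429 * 31 * 19.7
Q = 261990.3 W


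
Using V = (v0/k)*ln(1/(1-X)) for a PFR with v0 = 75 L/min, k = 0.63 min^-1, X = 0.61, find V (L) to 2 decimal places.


V = (v0/k) * ln(1/(1-X))
V = (75/0.63) * ln(1/(1-0.61))
V = 119.047619 * ln(2.564103)
V = 119.047619 * 0.941609
V = 112.10 L


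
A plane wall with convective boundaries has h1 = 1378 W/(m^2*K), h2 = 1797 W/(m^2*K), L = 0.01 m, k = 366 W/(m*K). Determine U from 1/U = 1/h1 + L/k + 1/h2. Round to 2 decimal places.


1/U = 1/h1 + L/k + 1/h2
1/U = 1/1378 + 0.01/366 + 1/1797
1/U = 0.0007256894 + 2.73224e-05 + 0.000556483
1/U = 0.0013094948
U = 763.65 W/(m^2*K)


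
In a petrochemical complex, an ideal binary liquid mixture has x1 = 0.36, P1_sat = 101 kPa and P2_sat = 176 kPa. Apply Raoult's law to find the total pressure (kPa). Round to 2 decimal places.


P = x1*P1_sat + x2*P2_sat
x2 = 1 - x1 = 1 - 0.36 = 0.64
P = 0.36*101 + 0.64*176
P = 36.36 + 112.64
P = 149.00 kPa


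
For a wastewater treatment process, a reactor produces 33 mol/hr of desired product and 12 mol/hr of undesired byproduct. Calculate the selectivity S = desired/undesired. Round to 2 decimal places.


S = desired product rate / undesired product rate
S = 33 / 12
S = 2.75


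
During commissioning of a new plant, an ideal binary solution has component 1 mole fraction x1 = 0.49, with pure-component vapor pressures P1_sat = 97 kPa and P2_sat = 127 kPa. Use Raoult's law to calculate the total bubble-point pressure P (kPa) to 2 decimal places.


P = x1*P1_sat + x2*P2_sat
x2 = 1 - x1 = 1 - 0.49 = 0.51
P = 0.49*97 + 0.51*127
P = 47.53 + 64.77
P = 112.30 kPa


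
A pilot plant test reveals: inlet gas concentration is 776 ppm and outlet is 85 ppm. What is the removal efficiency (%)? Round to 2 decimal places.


Efficiency = (G_in - G_out) / G_in * 100%
Efficiency = (776 - 85) / 776 * 100
Efficiency = 691 / 776 * 100
Efficiency = 89.05%


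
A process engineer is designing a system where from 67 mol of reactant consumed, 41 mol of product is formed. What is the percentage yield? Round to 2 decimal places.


Yield = (moles product / moles consumed) * 100%
Yield = (41 / 67) * 100
Yield = 0.6119 * 100
Yield = 61.19%


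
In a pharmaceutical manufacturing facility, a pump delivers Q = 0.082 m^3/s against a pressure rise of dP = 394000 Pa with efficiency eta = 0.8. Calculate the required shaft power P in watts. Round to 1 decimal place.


P = Q * dP / eta
P = 0.082 * 394000 / 0.8
P = 32308.0 / 0.8
P = 40385.0 W


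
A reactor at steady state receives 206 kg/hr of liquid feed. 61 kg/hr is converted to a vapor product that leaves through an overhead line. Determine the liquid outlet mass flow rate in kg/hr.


Steady-state mass balance on the main outlet: F_out = F_in - F_removed
F_out = 206 - 61
F_out = 145 kg/hr


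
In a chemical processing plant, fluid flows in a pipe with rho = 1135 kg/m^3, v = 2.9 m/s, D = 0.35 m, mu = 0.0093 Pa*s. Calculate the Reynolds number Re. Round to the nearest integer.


Re = rho * v * D / mu
Re = 1135 * 2.9 * 0.35 / 0.0093
Re = 1152.025 / 0.0093
Re = 123874


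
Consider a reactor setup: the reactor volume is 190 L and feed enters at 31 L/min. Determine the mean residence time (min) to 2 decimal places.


tau = V / v0
tau = 190 / 31
tau = 6.13 min


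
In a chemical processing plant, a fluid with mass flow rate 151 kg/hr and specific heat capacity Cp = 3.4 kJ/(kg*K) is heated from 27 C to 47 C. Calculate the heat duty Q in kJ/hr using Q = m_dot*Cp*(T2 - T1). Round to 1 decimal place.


Q = m_dot * Cp * (T2 - T1)
Q = 151 * 3.4 * (47 - 27)
Q = 151 * 3.4 * 20
Q = 10268.0 kJ/hr


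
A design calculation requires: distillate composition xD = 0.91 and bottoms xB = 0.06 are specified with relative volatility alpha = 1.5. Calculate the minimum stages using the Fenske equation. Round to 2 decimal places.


N_min = ln((xD*(1-xB))/(xB*(1-xD))) / ln(alpha)
Numerator inside ln: 0.8554 / 0.0054 = 158.407407
ln(158.407407) = 5.06517
ln(alpha) = ln(1.5) = 0.405465
N_min = 5.06517 / 0.405465 = 12.49


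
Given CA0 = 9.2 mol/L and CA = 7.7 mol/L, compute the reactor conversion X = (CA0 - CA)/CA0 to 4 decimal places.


X = (CA0 - CA) / CA0
X = (9.2 - 7.7) / 9.2
X = 1.5 / 9.2
X = 0.1630


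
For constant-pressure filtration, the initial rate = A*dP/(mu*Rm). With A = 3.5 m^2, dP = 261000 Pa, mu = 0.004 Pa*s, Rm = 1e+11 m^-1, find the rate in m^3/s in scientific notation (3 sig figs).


rate = A * dP / (mu * Rm)
rate = 3.5 * 261000 / (0.004 * 1e+11)
rate = 913500.0 / 4.000e+08
rate = 2.28e-03 m^3/s


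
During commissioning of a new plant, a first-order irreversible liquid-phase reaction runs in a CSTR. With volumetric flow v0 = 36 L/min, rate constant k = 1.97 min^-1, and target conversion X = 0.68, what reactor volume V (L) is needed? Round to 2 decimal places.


V = v0 * X / (k * (1 - X))
V = 36 * 0.68 / (1.97 * (1 - 0.68))
V = 24.48 / (1.97 * 0.32)
V = 24.48 / 0.6304
V = 38.83 L


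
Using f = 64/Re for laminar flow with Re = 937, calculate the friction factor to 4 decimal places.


f = 64 / Re
f = 64 / 937
f = 0.0683


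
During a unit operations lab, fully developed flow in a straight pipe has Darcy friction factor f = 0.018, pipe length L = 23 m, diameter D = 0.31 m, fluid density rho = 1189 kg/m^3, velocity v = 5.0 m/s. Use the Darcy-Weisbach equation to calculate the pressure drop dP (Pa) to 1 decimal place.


dP = f * (L/D) * (rho*v^2/2)
dP = 0.018 * (23/0.31) * (1189*5.0^2/2)
L/D = 74.19354839
rho*v^2/2 = 1189*25.0/2 = 14862.5
dP = 0.018 * 74.19354839 * 14862.5
dP = 19848.6 Pa


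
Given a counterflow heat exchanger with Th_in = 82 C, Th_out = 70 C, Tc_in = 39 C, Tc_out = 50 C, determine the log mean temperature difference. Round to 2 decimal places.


dT1 = Th_in - Tc_out = 82 - 50 = 32
dT2 = Th_out - Tc_in = 70 - 39 = 31
LMTD = (dT1 - dT2) / ln(dT1/dT2)
LMTD = (32 - 31) / ln(32/31)
LMTD = 31.50 K


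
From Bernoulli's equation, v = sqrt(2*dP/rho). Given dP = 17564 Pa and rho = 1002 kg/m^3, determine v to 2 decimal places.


v = sqrt(2*dP/rho)
v = sqrt(2*17564/1002)
v = sqrt(35.057884)
v = 5.92 m/s


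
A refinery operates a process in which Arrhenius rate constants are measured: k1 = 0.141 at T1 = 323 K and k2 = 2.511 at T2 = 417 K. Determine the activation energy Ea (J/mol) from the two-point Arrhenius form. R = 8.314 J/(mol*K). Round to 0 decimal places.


Ea = R * ln(k2/k1) / (1/T1 - 1/T2)
ln(k2/k1) = ln(2.511/0.141) = 2.8796765
1/T1 - 1/T2 = 1/323 - 1/417 = 0.000697893697
Ea = 8.314 * 2.8796765 / 0.000697893697
Ea = 34306 J/mol


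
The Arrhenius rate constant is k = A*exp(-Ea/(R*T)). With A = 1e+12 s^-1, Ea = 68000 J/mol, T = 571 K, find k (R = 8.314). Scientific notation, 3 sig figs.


k = A * exp(-Ea/(R*T))
k = 1e+12 * exp(-68000 / (8.314 * 571))
k = 1e+12 * exp(-14.32395)
k = 6.01e+05


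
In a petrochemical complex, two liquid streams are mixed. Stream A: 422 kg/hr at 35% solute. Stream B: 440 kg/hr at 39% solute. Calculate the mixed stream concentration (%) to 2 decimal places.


Mass balance on solute: F1*x1 + F2*x2 = F3*x3
F3 = F1 + F2 = 422 + 440 = 862 kg/hr
x3 = (F1*x1 + F2*x2)/F3
x3 = (422*0.35 + 440*0.39) / 862
x3 = 37.04%


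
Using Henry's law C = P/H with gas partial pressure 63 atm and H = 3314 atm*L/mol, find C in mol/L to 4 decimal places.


C = P / H
C = 63 / 3314
C = 0.0190 mol/L


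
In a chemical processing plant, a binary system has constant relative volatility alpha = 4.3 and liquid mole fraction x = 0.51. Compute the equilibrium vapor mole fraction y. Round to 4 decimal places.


y = alpha*x / (1 + (alpha-1)*x)
y = 4.3*0.51 / (1 + (4.3-1)*0.51)
y = 2.193 / (1 + 1.683)
y = 2.193 / 2.683
y = 0.8174


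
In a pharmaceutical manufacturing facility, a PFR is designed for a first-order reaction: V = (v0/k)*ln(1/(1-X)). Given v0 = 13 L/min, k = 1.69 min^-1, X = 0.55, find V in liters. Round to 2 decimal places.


V = (v0/k) * ln(1/(1-X))
V = (13/1.69) * ln(1/(1-0.55))
V = 7.692308 * ln(2.222222)
V = 7.692308 * 0.798508
V = 6.14 L


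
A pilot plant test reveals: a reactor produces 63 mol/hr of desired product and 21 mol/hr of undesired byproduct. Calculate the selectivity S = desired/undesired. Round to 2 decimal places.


S = desired product rate / undesired product rate
S = 63 / 21
S = 3.00


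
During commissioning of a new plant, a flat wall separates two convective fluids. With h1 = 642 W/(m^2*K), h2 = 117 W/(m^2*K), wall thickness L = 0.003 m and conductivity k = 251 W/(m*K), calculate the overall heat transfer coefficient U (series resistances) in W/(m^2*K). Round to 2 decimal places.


1/U = 1/h1 + L/k + 1/h2
1/U = 1/642 + 0.003/251 + 1/117
1/U = 0.0015576324 + 1.19522e-05 + 0.0085470085
1/U = 0.0101165931
U = 98.85 W/(m^2*K)


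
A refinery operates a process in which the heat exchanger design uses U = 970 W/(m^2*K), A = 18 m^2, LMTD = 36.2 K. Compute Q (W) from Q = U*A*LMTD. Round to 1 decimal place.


Q = U * A * LMTD
Q = 970 * 18 * 36.2
Q = 632052.0 W


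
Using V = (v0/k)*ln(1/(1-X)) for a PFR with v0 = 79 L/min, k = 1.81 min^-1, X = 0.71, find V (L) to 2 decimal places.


V = (v0/k) * ln(1/(1-X))
V = (79/1.81) * ln(1/(1-0.71))
V = 43.646409 * ln(3.448276)
V = 43.646409 * 1.237874
V = 54.03 L


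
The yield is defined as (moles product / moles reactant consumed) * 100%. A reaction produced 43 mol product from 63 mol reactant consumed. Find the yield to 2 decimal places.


Yield = (moles product / moles consumed) * 100%
Yield = (43 / 63) * 100
Yield = 0.6825 * 100
Yield = 68.25%


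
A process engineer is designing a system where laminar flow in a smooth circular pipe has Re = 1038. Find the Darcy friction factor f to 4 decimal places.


f = 64 / Re
f = 64 / 1038
f = 0.0617


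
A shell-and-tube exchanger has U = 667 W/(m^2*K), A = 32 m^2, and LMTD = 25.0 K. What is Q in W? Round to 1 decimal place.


Q = U * A * LMTD
Q = 667 * 32 * 25.0
Q = 533600.0 W


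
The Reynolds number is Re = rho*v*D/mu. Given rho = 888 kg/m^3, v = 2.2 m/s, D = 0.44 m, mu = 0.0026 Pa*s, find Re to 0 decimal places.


Re = rho * v * D / mu
Re = 888 * 2.2 * 0.44 / 0.0026
Re = 859.584 / 0.0026
Re = 330609


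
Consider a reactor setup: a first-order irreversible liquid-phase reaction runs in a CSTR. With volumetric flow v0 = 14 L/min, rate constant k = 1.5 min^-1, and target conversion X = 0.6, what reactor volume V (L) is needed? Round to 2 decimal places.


V = v0 * X / (k * (1 - X))
V = 14 * 0.6 / (1.5 * (1 - 0.6))
V = 8.4 / (1.5 * 0.4)
V = 8.4 / 0.6
V = 14.00 L


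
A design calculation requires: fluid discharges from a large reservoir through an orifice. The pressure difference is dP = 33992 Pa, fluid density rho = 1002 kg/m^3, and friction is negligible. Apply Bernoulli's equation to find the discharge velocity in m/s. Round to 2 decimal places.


v = sqrt(2*dP/rho)
v = sqrt(2*33992/1002)
v = sqrt(67.848303)
v = 8.24 m/s


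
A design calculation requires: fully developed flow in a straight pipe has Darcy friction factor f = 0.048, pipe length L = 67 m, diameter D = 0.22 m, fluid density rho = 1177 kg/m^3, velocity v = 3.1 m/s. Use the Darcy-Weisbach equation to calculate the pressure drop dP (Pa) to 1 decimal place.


dP = f * (L/D) * (rho*v^2/2)
dP = 0.048 * (67/0.22) * (1177*3.1^2/2)
L/D = 304.54545455
rho*v^2/2 = 1177*9.61/2 = 5655.485
dP = 0.048 * 304.54545455 * 5655.485
dP = 82672.9 Pa


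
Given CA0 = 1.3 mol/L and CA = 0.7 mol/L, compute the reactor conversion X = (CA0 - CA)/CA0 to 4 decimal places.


X = (CA0 - CA) / CA0
X = (1.3 - 0.7) / 1.3
X = 0.6 / 1.3
X = 0.4615


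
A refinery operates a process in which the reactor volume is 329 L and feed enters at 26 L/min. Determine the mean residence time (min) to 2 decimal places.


tau = V / v0
tau = 329 / 26
tau = 12.65 min


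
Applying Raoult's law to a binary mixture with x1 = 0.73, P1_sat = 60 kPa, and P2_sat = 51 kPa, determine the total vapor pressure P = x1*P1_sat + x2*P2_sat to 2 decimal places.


P = x1*P1_sat + x2*P2_sat
x2 = 1 - x1 = 1 - 0.73 = 0.27
P = 0.73*60 + 0.27*51
P = 43.8 + 13.77
P = 57.57 kPa


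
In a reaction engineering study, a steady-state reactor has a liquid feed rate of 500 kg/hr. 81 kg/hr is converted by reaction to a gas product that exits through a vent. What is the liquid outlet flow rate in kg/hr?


Steady-state mass balance on the main outlet: F_out = F_in - F_removed
F_out = 500 - 81
F_out = 419 kg/hr


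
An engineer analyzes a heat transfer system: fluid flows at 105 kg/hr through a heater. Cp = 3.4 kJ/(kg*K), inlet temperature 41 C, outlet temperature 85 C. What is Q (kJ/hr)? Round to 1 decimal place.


Q = m_dot * Cp * (T2 - T1)
Q = 105 * 3.4 * (85 - 41)
Q = 105 * 3.4 * 44
Q = 15708.0 kJ/hr


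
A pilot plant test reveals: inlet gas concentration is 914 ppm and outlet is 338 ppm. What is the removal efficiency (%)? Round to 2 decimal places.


Efficiency = (G_in - G_out) / G_in * 100%
Efficiency = (914 - 338) / 914 * 100
Efficiency = 576 / 914 * 100
Efficiency = 63.02%


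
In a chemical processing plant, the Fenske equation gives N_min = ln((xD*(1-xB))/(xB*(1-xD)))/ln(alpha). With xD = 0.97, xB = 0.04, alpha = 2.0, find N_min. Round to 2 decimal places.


N_min = ln((xD*(1-xB))/(xB*(1-xD))) / ln(alpha)
Numerator inside ln: 0.9312 / 0.0012 = 776.0
ln(776.0) = 6.654153
ln(alpha) = ln(2.0) = 0.693147
N_min = 6.654153 / 0.693147 = 9.60


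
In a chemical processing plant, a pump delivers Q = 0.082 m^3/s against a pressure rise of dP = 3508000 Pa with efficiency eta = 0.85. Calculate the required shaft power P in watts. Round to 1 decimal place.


P = Q * dP / eta
P = 0.082 * 3508000 / 0.85
P = 287656.0 / 0.85
P = 338418.8 W


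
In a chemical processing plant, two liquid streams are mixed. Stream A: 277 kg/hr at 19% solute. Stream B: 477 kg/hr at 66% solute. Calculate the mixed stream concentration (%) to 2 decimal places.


Mass balance on solute: F1*x1 + F2*x2 = F3*x3
F3 = F1 + F2 = 277 + 477 = 754 kg/hr
x3 = (F1*x1 + F2*x2)/F3
x3 = (277*0.19 + 477*0.66) / 754
x3 = 48.73%


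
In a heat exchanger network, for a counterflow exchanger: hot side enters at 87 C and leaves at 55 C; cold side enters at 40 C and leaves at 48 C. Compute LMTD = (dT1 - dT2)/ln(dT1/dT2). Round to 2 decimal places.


dT1 = Th_in - Tc_out = 87 - 48 = 39
dT2 = Th_out - Tc_in = 55 - 40 = 15
LMTD = (dT1 - dT2) / ln(dT1/dT2)
LMTD = (39 - 15) / ln(39/15)
LMTD = 25.12 K


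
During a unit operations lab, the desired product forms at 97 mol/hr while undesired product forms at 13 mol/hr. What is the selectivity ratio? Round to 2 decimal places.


S = desired product rate / undesired product rate
S = 97 / 13
S = 7.46


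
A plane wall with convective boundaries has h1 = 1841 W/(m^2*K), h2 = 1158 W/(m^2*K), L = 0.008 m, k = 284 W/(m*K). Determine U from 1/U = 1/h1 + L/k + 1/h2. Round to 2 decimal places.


1/U = 1/h1 + L/k + 1/h2
1/U = 1/1841 + 0.008/284 + 1/1158
1/U = 0.0005431831 + 2.8169e-05 + 0.0008635579
1/U = 0.00143491
U = 696.91 W/(m^2*K)


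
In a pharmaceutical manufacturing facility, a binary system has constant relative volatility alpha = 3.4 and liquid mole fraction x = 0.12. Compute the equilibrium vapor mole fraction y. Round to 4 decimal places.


y = alpha*x / (1 + (alpha-1)*x)
y = 3.4*0.12 / (1 + (3.4-1)*0.12)
y = 0.408 / (1 + 0.288)
y = 0.408 / 1.288
y = 0.3168


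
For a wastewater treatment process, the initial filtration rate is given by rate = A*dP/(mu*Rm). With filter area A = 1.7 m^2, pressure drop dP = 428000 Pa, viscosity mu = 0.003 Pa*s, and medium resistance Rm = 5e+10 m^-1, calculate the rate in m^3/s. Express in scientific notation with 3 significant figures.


rate = A * dP / (mu * Rm)
rate = 1.7 * 428000 / (0.003 * 5e+10)
rate = 727600.0 / 1.500e+08
rate = 4.85e-03 m^3/s


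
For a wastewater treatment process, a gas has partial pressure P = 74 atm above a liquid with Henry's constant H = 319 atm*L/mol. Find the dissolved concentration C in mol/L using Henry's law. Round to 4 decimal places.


C = P / H
C = 74 / 319
C = 0.2320 mol/L


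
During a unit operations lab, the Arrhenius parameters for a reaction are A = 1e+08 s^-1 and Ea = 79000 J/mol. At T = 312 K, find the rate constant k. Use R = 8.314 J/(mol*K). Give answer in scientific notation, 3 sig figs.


k = A * exp(-Ea/(R*T))
k = 1e+08 * exp(-79000 / (8.314 * 312))
k = 1e+08 * exp(-30.455272)
k = 5.94e-06


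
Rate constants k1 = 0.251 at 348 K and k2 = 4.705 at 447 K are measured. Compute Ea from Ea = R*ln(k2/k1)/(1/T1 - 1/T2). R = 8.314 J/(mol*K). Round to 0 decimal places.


Ea = R * ln(k2/k1) / (1/T1 - 1/T2)
ln(k2/k1) = ln(4.705/0.251) = 2.9309281
1/T1 - 1/T2 = 1/348 - 1/447 = 0.000636426753
Ea = 8.314 * 2.9309281 / 0.000636426753
Ea = 38288 J/mol


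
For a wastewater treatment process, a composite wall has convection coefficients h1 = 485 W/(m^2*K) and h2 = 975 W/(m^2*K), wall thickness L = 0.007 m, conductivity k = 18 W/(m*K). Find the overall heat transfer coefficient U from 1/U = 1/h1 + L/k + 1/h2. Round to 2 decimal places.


1/U = 1/h1 + L/k + 1/h2
1/U = 1/485 + 0.007/18 + 1/975
1/U = 0.0020618557 + 0.0003888889 + 0.001025641
1/U = 0.0034763856
U = 287.66 W/(m^2*K)


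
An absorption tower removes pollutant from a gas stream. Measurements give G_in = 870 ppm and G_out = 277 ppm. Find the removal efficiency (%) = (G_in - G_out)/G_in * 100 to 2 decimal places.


Efficiency = (G_in - G_out) / G_in * 100%
Efficiency = (870 - 277) / 870 * 100
Efficiency = 593 / 870 * 100
Efficiency = 68.16%


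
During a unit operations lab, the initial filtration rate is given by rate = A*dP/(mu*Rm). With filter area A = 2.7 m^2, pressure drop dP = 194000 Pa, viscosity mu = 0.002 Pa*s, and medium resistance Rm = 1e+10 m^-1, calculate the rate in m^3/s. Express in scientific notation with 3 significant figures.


rate = A * dP / (mu * Rm)
rate = 2.7 * 194000 / (0.002 * 1e+10)
rate = 523800.0 / 2.000e+07
rate = 2.62e-02 m^3/s


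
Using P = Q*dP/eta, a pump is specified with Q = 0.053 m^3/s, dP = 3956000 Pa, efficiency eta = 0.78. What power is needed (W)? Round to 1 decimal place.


P = Q * dP / eta
P = 0.053 * 3956000 / 0.78
P = 209668.0 / 0.78
P = 268805.1 W


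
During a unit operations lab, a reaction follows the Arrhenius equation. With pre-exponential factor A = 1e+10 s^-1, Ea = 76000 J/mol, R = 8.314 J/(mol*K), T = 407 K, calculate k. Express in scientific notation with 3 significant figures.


k = A * exp(-Ea/(R*T))
k = 1e+10 * exp(-76000 / (8.314 * 407))
k = 1e+10 * exp(-22.45997)
k = 1.76e+00


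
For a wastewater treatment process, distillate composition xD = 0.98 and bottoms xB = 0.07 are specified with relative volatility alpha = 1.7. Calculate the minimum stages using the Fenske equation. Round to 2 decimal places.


N_min = ln((xD*(1-xB))/(xB*(1-xD))) / ln(alpha)
Numerator inside ln: 0.9114 / 0.0014 = 651.0
ln(651.0) = 6.47851
ln(alpha) = ln(1.7) = 0.530628
N_min = 6.47851 / 0.530628 = 12.21


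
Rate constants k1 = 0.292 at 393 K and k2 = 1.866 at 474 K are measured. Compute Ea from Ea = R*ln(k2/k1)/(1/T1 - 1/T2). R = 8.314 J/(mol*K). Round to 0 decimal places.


Ea = R * ln(k2/k1) / (1/T1 - 1/T2)
ln(k2/k1) = ln(1.866/0.292) = 1.8547986
1/T1 - 1/T2 = 1/393 - 1/474 = 0.000434824621
Ea = 8.314 * 1.8547986 / 0.000434824621
Ea = 35464 J/mol


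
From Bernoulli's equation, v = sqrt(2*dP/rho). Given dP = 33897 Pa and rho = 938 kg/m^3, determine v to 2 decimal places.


v = sqrt(2*dP/rho)
v = sqrt(2*33897/938)
v = sqrt(72.275053)
v = 8.50 m/s


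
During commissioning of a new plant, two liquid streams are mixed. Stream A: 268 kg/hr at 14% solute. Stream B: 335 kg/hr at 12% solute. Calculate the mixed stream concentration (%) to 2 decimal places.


Mass balance on solute: F1*x1 + F2*x2 = F3*x3
F3 = F1 + F2 = 268 + 335 = 603 kg/hr
x3 = (F1*x1 + F2*x2)/F3
x3 = (268*0.14 + 335*0.12) / 603
x3 = 12.89%


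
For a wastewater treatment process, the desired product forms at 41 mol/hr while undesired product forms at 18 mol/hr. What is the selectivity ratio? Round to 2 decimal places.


S = desired product rate / undesired product rate
S = 41 / 18
S = 2.28


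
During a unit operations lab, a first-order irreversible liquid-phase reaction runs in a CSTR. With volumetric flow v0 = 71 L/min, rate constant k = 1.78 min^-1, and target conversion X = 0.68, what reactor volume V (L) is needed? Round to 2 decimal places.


V = v0 * X / (k * (1 - X))
V = 71 * 0.68 / (1.78 * (1 - 0.68))
V = 48.28 / (1.78 * 0.32)
V = 48.28 / 0.5696
V = 84.76 L


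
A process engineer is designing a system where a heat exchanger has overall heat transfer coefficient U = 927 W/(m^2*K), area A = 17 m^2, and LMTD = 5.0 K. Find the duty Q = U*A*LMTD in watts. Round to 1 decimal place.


Q = U * A * LMTD
Q = 927 * 17 * 5.0
Q = 78795.0 W


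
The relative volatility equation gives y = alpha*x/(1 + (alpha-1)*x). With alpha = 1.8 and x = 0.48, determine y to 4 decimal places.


y = alpha*x / (1 + (alpha-1)*x)
y = 1.8*0.48 / (1 + (1.8-1)*0.48)
y = 0.864 / (1 + 0.384)
y = 0.864 / 1.384
y = 0.6243


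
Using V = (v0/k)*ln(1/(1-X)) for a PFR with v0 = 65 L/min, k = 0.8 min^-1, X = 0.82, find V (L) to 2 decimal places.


V = (v0/k) * ln(1/(1-X))
V = (65/0.8) * ln(1/(1-0.82))
V = 81.25 * ln(5.555556)
V = 81.25 * 1.714799
V = 139.33 L


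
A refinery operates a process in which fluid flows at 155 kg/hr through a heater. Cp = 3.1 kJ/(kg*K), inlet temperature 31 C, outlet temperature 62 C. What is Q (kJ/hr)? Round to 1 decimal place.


Q = m_dot * Cp * (T2 - T1)
Q = 155 * 3.1 * (62 - 31)
Q = 155 * 3.1 * 31
Q = 14895.5 kJ/hr


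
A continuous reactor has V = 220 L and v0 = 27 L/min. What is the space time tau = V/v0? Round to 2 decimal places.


tau = V / v0
tau = 220 / 27
tau = 8.15 min


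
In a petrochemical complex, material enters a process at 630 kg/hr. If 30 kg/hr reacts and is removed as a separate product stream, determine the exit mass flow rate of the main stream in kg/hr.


Steady-state mass balance on the main outlet: F_out = F_in - F_removed
F_out = 630 - 30
F_out = 600 kg/hr


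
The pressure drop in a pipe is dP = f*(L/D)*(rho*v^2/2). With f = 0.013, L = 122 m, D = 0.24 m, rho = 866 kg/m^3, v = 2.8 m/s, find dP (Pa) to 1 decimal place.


dP = f * (L/D) * (rho*v^2/2)
dP = 0.013 * (122/0.24) * (866*2.8^2/2)
L/D = 508.33333333
rho*v^2/2 = 866*7.84/2 = 3394.72
dP = 0.013 * 508.33333333 * 3394.72
dP = 22433.4 Pa


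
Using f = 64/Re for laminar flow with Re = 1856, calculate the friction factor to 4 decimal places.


f = 64 / Re
f = 64 / 1856
f = 0.0345


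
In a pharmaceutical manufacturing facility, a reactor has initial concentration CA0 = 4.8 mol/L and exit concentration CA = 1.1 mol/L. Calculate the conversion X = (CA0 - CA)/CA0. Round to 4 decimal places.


X = (CA0 - CA) / CA0
X = (4.8 - 1.1) / 4.8
X = 3.7 / 4.8
X = 0.7708


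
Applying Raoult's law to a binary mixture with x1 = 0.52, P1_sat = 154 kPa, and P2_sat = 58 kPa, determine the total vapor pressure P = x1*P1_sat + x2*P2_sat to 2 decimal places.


P = x1*P1_sat + x2*P2_sat
x2 = 1 - x1 = 1 - 0.52 = 0.48
P = 0.52*154 + 0.48*58
P = 80.08 + 27.84
P = 107.92 kPa


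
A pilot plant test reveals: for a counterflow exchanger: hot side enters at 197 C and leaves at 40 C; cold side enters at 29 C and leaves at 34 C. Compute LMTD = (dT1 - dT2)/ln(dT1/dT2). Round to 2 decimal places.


dT1 = Th_in - Tc_out = 197 - 34 = 163
dT2 = Th_out - Tc_in = 40 - 29 = 11
LMTD = (dT1 - dT2) / ln(dT1/dT2)
LMTD = (163 - 11) / ln(163/11)
LMTD = 56.38 K


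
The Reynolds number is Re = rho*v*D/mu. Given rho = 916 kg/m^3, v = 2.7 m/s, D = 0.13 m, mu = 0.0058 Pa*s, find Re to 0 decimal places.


Re = rho * v * D / mu
Re = 916 * 2.7 * 0.13 / 0.0058
Re = 321.516 / 0.0058
Re = 55434


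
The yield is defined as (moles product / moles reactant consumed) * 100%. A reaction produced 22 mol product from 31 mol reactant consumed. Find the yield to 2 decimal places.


Yield = (moles product / moles consumed) * 100%
Yield = (22 / 31) * 100
Yield = 0.7097 * 100
Yield = 70.97%


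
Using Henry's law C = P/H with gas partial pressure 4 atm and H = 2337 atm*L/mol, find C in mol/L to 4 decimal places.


C = P / H
C = 4 / 2337
C = 0.0017 mol/L


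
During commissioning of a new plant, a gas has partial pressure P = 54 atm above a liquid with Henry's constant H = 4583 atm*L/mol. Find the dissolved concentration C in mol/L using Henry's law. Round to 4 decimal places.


C = P / H
C = 54 / 4583
C = 0.0118 mol/L


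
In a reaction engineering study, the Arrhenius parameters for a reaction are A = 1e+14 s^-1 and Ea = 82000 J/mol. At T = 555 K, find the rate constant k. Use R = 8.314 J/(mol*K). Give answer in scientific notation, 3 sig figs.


k = A * exp(-Ea/(R*T))
k = 1e+14 * exp(-82000 / (8.314 * 555))
k = 1e+14 * exp(-17.770958)
k = 1.92e+06


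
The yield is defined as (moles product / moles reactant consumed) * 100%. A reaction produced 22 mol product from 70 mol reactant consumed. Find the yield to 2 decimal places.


Yield = (moles product / moles consumed) * 100%
Yield = (22 / 70) * 100
Yield = 0.3143 * 100
Yield = 31.43%


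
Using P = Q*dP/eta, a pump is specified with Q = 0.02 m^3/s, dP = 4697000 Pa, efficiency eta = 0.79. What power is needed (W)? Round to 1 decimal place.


P = Q * dP / eta
P = 0.02 * 4697000 / 0.79
P = 93940.0 / 0.79
P = 118911.4 W


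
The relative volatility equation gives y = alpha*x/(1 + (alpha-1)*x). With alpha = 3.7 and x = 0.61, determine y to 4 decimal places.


y = alpha*x / (1 + (alpha-1)*x)
y = 3.7*0.61 / (1 + (3.7-1)*0.61)
y = 2.257 / (1 + 1.647)
y = 2.257 / 2.647
y = 0.8527


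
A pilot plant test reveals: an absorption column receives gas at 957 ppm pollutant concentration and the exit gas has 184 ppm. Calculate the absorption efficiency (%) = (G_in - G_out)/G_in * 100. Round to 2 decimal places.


Efficiency = (G_in - G_out) / G_in * 100%
Efficiency = (957 - 184) / 957 * 100
Efficiency = 773 / 957 * 100
Efficiency = 80.77%


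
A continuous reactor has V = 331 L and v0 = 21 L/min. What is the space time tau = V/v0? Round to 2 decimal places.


tau = V / v0
tau = 331 / 21
tau = 15.76 min


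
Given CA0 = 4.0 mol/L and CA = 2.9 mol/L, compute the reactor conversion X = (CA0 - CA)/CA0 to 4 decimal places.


X = (CA0 - CA) / CA0
X = (4.0 - 2.9) / 4.0
X = 1.1 / 4.0
X = 0.2750


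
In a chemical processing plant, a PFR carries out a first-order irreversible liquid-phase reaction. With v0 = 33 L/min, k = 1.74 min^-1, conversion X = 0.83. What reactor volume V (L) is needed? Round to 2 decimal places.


V = (v0/k) * ln(1/(1-X))
V = (33/1.74) * ln(1/(1-0.83))
V = 18.965517 * ln(5.882353)
V = 18.965517 * 1.771957
V = 33.61 L


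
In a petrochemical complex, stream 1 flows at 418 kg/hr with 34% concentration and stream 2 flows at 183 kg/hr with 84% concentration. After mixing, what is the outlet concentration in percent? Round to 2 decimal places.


Mass balance on solute: F1*x1 + F2*x2 = F3*x3
F3 = F1 + F2 = 418 + 183 = 601 kg/hr
x3 = (F1*x1 + F2*x2)/F3
x3 = (418*0.34 + 183*0.84) / 601
x3 = 49.22%


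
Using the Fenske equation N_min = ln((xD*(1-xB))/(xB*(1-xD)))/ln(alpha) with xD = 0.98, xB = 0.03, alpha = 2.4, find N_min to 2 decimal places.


N_min = ln((xD*(1-xB))/(xB*(1-xD))) / ln(alpha)
Numerator inside ln: 0.9506 / 0.0006 = 1584.333333
ln(1584.333333) = 7.367919
ln(alpha) = ln(2.4) = 0.875469
N_min = 7.367919 / 0.875469 = 8.42


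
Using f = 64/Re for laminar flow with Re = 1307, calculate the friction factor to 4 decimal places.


f = 64 / Re
f = 64 / 1307
f = 0.0490


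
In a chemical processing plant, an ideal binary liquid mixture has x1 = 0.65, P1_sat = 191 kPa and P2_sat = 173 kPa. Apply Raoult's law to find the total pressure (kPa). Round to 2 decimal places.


P = x1*P1_sat + x2*P2_sat
x2 = 1 - x1 = 1 - 0.65 = 0.35
P = 0.65*191 + 0.35*173
P = 124.15 + 60.55
P = 184.70 kPa


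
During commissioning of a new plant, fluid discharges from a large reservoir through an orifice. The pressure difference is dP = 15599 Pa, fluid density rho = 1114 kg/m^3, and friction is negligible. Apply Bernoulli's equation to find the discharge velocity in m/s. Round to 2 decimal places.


v = sqrt(2*dP/rho)
v = sqrt(2*15599/1114)
v = sqrt(28.005386)
v = 5.29 m/s


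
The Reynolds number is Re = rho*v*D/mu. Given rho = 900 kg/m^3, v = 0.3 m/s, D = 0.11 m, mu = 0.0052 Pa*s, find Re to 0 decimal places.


Re = rho * v * D / mu
Re = 900 * 0.3 * 0.11 / 0.0052
Re = 29.7 / 0.0052
Re = 5712


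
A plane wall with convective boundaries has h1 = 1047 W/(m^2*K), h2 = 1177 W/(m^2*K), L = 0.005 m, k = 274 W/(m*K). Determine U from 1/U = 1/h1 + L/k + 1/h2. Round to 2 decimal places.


1/U = 1/h1 + L/k + 1/h2
1/U = 1/1047 + 0.005/274 + 1/1177
1/U = 0.0009551098 + 1.82482e-05 + 0.0008496177
1/U = 0.0018229757
U = 548.55 W/(m^2*K)


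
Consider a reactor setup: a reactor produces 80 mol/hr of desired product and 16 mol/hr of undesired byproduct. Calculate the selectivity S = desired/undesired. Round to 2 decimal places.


S = desired product rate / undesired product rate
S = 80 / 16
S = 5.00


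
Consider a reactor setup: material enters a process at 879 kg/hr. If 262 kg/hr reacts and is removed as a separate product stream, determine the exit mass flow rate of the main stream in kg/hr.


Steady-state mass balance on the main outlet: F_out = F_in - F_removed
F_out = 879 - 262
F_out = 617 kg/hr


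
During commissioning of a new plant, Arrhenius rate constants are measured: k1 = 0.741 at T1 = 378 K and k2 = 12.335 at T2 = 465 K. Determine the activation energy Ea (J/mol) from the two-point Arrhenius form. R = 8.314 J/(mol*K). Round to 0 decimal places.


Ea = R * ln(k2/k1) / (1/T1 - 1/T2)
ln(k2/k1) = ln(12.335/0.741) = 2.8121954
1/T1 - 1/T2 = 1/378 - 1/465 = 0.000494965011
Ea = 8.314 * 2.8121954 / 0.000494965011
Ea = 47237 J/mol


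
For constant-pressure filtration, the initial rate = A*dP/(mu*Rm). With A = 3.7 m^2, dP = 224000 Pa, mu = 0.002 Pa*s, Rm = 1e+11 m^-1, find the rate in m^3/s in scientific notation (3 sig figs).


rate = A * dP / (mu * Rm)
rate = 3.7 * 224000 / (0.002 * 1e+11)
rate = 828800.0 / 2.000e+08
rate = 4.14e-03 m^3/s


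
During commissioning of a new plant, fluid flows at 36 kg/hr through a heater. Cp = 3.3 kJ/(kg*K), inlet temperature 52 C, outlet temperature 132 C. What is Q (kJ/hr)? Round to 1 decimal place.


Q = m_dot * Cp * (T2 - T1)
Q = 36 * 3.3 * (132 - 52)
Q = 36 * 3.3 * 80
Q = 9504.0 kJ/hr


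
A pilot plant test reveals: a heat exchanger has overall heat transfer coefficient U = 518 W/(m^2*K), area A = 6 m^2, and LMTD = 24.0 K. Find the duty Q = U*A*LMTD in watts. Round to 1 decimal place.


Q = U * A * LMTD
Q = 518 * 6 * 24.0
Q = 74592.0 W


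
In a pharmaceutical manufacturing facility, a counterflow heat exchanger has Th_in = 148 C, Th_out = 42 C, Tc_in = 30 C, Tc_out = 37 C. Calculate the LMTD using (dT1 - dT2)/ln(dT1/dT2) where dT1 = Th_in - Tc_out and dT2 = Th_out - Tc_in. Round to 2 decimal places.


dT1 = Th_in - Tc_out = 148 - 37 = 111
dT2 = Th_out - Tc_in = 42 - 30 = 12
LMTD = (dT1 - dT2) / ln(dT1/dT2)
LMTD = (111 - 12) / ln(111/12)
LMTD = 44.50 K


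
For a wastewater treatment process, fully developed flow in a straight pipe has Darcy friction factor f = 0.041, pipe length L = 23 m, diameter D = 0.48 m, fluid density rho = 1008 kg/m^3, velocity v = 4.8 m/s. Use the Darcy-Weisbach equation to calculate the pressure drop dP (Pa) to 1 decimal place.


dP = f * (L/D) * (rho*v^2/2)
dP = 0.041 * (23/0.48) * (1008*4.8^2/2)
L/D = 47.91666667
rho*v^2/2 = 1008*23.04/2 = 11612.16
dP = 0.041 * 47.91666667 * 11612.16
dP = 22813.1 Pa


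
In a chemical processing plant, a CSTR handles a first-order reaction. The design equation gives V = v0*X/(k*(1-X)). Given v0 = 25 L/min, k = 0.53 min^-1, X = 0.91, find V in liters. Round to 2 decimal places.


V = v0 * X / (k * (1 - X))
V = 25 * 0.91 / (0.53 * (1 - 0.91))
V = 22.75 / (0.53 * 0.09)
V = 22.75 / 0.0477
V = 476.94 L


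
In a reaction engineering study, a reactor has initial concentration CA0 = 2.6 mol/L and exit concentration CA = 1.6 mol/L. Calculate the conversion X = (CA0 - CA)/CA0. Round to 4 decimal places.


X = (CA0 - CA) / CA0
X = (2.6 - 1.6) / 2.6
X = 1.0 / 2.6
X = 0.3846


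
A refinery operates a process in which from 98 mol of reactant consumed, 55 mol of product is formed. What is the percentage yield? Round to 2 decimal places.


Yield = (moles product / moles consumed) * 100%
Yield = (55 / 98) * 100
Yield = 0.5612 * 100
Yield = 56.12%


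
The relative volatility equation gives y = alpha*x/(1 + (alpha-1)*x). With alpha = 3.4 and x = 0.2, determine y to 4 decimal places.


y = alpha*x / (1 + (alpha-1)*x)
y = 3.4*0.2 / (1 + (3.4-1)*0.2)
y = 0.68 / (1 + 0.48)
y = 0.68 / 1.48
y = 0.4595


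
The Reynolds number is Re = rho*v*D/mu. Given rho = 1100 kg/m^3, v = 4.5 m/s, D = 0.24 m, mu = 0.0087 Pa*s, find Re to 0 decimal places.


Re = rho * v * D / mu
Re = 1100 * 4.5 * 0.24 / 0.0087
Re = 1188.0 / 0.0087
Re = 136552


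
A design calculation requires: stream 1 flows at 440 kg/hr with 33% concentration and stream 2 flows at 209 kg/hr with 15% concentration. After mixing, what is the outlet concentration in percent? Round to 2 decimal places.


Mass balance on solute: F1*x1 + F2*x2 = F3*x3
F3 = F1 + F2 = 440 + 209 = 649 kg/hr
x3 = (F1*x1 + F2*x2)/F3
x3 = (440*0.33 + 209*0.15) / 649
x3 = 27.20%


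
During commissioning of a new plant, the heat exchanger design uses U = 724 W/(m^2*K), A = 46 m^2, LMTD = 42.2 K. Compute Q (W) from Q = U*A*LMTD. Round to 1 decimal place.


Q = U * A * LMTD
Q = 724 * 46 * 42.2
Q = 1405428.8 W


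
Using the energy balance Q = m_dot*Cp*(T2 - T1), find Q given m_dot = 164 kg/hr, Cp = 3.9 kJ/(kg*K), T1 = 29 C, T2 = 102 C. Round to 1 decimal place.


Q = m_dot * Cp * (T2 - T1)
Q = 164 * 3.9 * (102 - 29)
Q = 164 * 3.9 * 73
Q = 46690.8 kJ/hr


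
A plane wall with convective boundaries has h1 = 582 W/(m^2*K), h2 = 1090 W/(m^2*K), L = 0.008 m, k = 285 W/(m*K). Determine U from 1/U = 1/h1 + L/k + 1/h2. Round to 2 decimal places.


1/U = 1/h1 + L/k + 1/h2
1/U = 1/582 + 0.008/285 + 1/1090
1/U = 0.0017182131 + 2.80702e-05 + 0.0009174312
1/U = 0.0026637145
U = 375.42 W/(m^2*K)


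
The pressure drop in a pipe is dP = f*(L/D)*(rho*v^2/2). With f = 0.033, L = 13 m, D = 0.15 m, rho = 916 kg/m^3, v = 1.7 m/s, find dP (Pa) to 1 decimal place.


dP = f * (L/D) * (rho*v^2/2)
dP = 0.033 * (13/0.15) * (916*1.7^2/2)
L/D = 86.66666667
rho*v^2/2 = 916*2.89/2 = 1323.62
dP = 0.033 * 86.66666667 * 1323.62
dP = 3785.6 Pa


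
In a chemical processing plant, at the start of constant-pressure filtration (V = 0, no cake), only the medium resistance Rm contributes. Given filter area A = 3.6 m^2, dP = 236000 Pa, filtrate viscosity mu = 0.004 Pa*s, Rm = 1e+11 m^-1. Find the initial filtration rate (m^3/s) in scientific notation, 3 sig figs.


rate = A * dP / (mu * Rm)
rate = 3.6 * 236000 / (0.004 * 1e+11)
rate = 849600.0 / 4.000e+08
rate = 2.12e-03 m^3/s
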